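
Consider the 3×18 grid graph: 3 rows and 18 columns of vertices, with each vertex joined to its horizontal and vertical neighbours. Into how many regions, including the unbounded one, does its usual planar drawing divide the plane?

35

The grid has V = 3·18 = 54 vertices and E = 3·17 + 18·2 = 87 edges.
F = 2 − V + E = 2 − 54 + 87 = 35.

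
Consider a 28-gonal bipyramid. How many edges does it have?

84

A bipyramid over an n-gon has 2n triangular faces and n + 2 vertices: V = 28 + 2 = 30, E = 3·28 = 84, F = 2·28 = 56.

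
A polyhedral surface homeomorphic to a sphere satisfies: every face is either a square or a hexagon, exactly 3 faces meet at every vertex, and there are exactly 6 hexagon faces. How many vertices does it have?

Let x be the number of squares; then F = 6 + x.
Edge–face incidences: 2E = 6·6 + 4·x = 36 + 4x.
Every vertex has degree 3, so 3V = 2E.
Euler: V − E + F = 2 ⇒ (2E)/3 − E + (6 + x) = 2.
Multiply by 6: 2·(2E) − 3·(2E) + 6·(6 + x) = 12, i.e. 36 + 6x − (36 + 4x) = 12.
Collecting terms: 2x = 12, so x = 6.
Then 2E = 36 + 4·6 = 60, so E = 30, V = 2E/3 = 20, F = 6 + 6 = 12.

20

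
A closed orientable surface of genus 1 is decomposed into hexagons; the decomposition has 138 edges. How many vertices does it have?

χ = 2 − 2·1 = 0, and every face is a hexagon so 6F = 2E.
F = 2E/6 = 46. Then V = 0 + E − F = 0 + 138 − 46 = 92.

92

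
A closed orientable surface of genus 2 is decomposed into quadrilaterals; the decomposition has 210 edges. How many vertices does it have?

χ = 2 − 2·2 = -2, and every face is a square so 4F = 2E.
F = 2E/4 = 105. Then V = -2 + E − F = -2 + 210 − 105 = 103.

103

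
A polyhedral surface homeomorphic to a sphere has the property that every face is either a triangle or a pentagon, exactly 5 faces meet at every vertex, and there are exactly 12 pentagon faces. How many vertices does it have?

60

Let x be the number of triangles; then F = 12 + x.
Edge–face incidences: 2E = 5·12 + 3·x = 60 + 3x.
Every vertex has degree 5, so 5V = 2E.
Euler: V − E + F = 2 ⇒ (2E)/5 − E + (12 + x) = 2.
Multiply by 10: 2·(2E) − 5·(2E) + 10·(12 + x) = 20, i.e. 120 + 10x − 3·(60 + 3x) = 20.
Collecting terms: x − 60 = 20, so x = 80.
Then 2E = 60 + 3·80 = 300, so E = 150, V = 2E/5 = 60, F = 12 + 80 = 92.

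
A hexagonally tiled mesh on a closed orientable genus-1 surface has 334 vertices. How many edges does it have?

501

χ = 2 − 2·1 = 0, and every face is a hexagon so 6F = 2E.
V − E + F = 0 with E = 6F/2 gives 334 − (6/2 − 1)·F = 0, so F = 167 and E = 501.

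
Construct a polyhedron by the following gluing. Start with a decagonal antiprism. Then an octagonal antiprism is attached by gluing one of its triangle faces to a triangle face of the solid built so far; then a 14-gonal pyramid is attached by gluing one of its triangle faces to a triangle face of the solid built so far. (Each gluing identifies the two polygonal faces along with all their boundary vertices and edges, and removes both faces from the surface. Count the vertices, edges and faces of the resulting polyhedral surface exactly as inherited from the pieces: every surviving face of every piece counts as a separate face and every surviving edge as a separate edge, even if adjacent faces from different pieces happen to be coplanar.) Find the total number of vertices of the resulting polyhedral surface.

A decagonal antiprism: V=20, E=40, F=22.
Attach an octagonal antiprism (V=16, E=32, F=18) along a 3-gon: merge 3 vertices and 3 edges, delete both glued faces → V=33, E=69, F=38.
Attach a 14-gonal pyramid (V=15, E=28, F=15) along a 3-gon: merge 3 vertices and 3 edges, delete both glued faces → V=45, E=94, F=51.
Check: V − E + F = 45 − 94 + 51 = 2.

45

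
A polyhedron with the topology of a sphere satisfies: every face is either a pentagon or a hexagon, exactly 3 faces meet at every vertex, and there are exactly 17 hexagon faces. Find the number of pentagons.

12

Let x be the number of pentagons; then F = 17 + x.
Edge–face incidences: 2E = 6·17 + 5·x = 102 + 5x.
Every vertex has degree 3, so 3V = 2E.
Euler: V − E + F = 2 ⇒ (2E)/3 − E + (17 + x) = 2.
Multiply by 6: 2·(2E) − 3·(2E) + 6·(17 + x) = 12, i.e. 102 + 6x − (102 + 5x) = 12.
Collecting terms: x = 12.
Then 2E = 102 + 5·12 = 162, so E = 81, V = 2E/3 = 54, F = 17 + 12 = 29.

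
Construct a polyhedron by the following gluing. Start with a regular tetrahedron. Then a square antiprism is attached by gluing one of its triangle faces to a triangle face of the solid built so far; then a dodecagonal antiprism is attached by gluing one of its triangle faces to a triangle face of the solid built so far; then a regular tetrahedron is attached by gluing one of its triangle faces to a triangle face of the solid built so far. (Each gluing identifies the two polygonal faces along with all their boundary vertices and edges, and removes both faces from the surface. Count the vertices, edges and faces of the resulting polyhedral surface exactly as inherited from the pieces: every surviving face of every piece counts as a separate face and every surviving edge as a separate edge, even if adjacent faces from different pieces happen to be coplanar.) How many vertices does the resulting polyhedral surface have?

31

A regular tetrahedron: V=4, E=6, F=4.
Attach a square antiprism (V=8, E=16, F=10) along a 3-gon: merge 3 vertices and 3 edges, delete both glued faces → V=9, E=19, F=12.
Attach a dodecagonal antiprism (V=24, E=48, F=26) along a 3-gon: merge 3 vertices and 3 edges, delete both glued faces → V=30, E=64, F=36.
Attach a regular tetrahedron (V=4, E=6, F=4) along a 3-gon: merge 3 vertices and 3 edges, delete both glued faces → V=31, E=67, F=38.
Check: V − E + F = 31 − 67 + 38 = 2.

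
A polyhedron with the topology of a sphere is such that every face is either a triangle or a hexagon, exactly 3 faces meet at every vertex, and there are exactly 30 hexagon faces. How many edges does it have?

Let x be the number of triangles; then F = 30 + x.
Edge–face incidences: 2E = 6·30 + 3·x = 180 + 3x.
Every vertex has degree 3, so 3V = 2E.
Euler: V − E + F = 2 ⇒ (2E)/3 − E + (30 + x) = 2.
Multiply by 6: 2·(2E) − 3·(2E) + 6·(30 + x) = 12, i.e. 180 + 6x − (180 + 3x) = 12.
Collecting terms: 3x = 12, so x = 4.
Then 2E = 180 + 3·4 = 192, so E = 96, V = 2E/3 = 64, F = 30 + 4 = 34.

96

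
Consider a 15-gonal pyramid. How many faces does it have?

16

A pyramid on an n-gon base has one n-gon and n triangles: V = 15 + 1 = 16, E = 2·15 = 30, F = 15 + 1 = 16.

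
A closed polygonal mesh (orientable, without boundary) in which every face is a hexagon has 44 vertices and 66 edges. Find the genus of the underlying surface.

Every face is a hexagon and each edge borders two faces, so 6F = 2·66, giving F = 22.
χ = V − E + F = 44 − 66 + 22 = 0.
For a closed orientable surface χ = 2 − 2g, so g = (2 − (0))/2 = 1.

1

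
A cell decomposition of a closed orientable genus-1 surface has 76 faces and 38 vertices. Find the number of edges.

For a closed orientable surface of genus 1, χ = 2 − 2·1 = 0.
E = V + F − (0) = 38 + 76 − (0) = 114.

114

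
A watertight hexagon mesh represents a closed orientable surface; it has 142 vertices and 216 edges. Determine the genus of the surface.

Every face is a hexagon and each edge borders two faces, so 6F = 2·216, giving F = 72.
χ = V − E + F = 142 − 216 + 72 = -2.
For a closed orientable surface χ = 2 − 2g, so g = (2 − (-2))/2 = 2.

2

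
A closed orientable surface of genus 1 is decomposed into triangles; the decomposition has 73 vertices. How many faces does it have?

χ = 2 − 2·1 = 0, and every face is a triangle so 3F = 2E.
V − E + F = 0 with E = 3F/2 gives 73 − (3/2 − 1)·F = 0, so F = 146 and E = 219.

146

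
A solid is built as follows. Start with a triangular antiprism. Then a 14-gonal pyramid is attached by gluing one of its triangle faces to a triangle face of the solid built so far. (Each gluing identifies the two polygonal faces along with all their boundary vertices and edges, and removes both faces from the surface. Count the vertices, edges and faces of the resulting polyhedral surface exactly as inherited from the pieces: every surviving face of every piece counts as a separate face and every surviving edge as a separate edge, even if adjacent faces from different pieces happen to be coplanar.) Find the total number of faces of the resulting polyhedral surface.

21

A triangular antiprism: V=6, E=12, F=8.
Attach a 14-gonal pyramid (V=15, E=28, F=15) along a 3-gon: merge 3 vertices and 3 edges, delete both glued faces → V=18, E=37, F=21.
Check: V − E + F = 18 − 37 + 21 = 2.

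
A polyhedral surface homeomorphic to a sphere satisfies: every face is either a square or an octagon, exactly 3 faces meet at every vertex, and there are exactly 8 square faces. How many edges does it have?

Let x be the number of octagons; then F = 8 + x.
Edge–face incidences: 2E = 4·8 + 8·x = 32 + 8x.
Every vertex has degree 3, so 3V = 2E.
Euler: V − E + F = 2 ⇒ (2E)/3 − E + (8 + x) = 2.
Multiply by 6: 2·(2E) − 3·(2E) + 6·(8 + x) = 12, i.e. 48 + 6x − (32 + 8x) = 12.
Collecting terms: −2x + 16 = 12, so −2x = −4, so x = 2.
Then 2E = 32 + 8·2 = 48, so E = 24, V = 2E/3 = 16, F = 8 + 2 = 10.

24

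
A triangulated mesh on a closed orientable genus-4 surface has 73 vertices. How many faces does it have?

χ = 2 − 2·4 = -6, and every face is a triangle so 3F = 2E.
V − E + F = -6 with E = 3F/2 gives 73 − (3/2 − 1)·F = -6, so F = 158 and E = 237.

158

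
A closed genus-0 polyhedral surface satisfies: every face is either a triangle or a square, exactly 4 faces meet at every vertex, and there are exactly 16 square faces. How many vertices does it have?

Let x be the number of triangles; then F = 16 + x.
Edge–face incidences: 2E = 4·16 + 3·x = 64 + 3x.
Every vertex has degree 4, so 4V = 2E.
Euler: V − E + F = 2 ⇒ (2E)/4 − E + (16 + x) = 2.
Multiply by 8: 2·(2E) − 4·(2E) + 8·(16 + x) = 16, i.e. 128 + 8x − 2·(64 + 3x) = 16.
Collecting terms: 2x = 16, so x = 8.
Then 2E = 64 + 3·8 = 88, so E = 44, V = 2E/4 = 22, F = 16 + 8 = 24.

22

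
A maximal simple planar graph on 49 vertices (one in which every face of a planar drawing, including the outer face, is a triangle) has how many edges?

In a plane triangulation 3F = 2E and V − E + F = 2, so E = 3V − 6 = 3·49 − 6 = 141.

141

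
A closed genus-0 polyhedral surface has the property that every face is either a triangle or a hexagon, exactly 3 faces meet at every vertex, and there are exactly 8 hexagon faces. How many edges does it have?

30

Let x be the number of triangles; then F = 8 + x.
Edge–face incidences: 2E = 6·8 + 3·x = 48 + 3x.
Every vertex has degree 3, so 3V = 2E.
Euler: V − E + F = 2 ⇒ (2E)/3 − E + (8 + x) = 2.
Multiply by 6: 2·(2E) − 3·(2E) + 6·(8 + x) = 12, i.e. 48 + 6x − (48 + 3x) = 12.
Collecting terms: 3x = 12, so x = 4.
Then 2E = 48 + 3·4 = 60, so E = 30, V = 2E/3 = 20, F = 8 + 4 = 12.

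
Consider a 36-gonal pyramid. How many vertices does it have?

37

A pyramid on an n-gon base has one n-gon and n triangles: V = 36 + 1 = 37, E = 2·36 = 72, F = 36 + 1 = 37.
Check: V − E + F = 37 − 72 + 37 = 2.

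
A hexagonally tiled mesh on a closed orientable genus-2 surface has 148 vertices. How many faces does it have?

75

χ = 2 − 2·2 = -2, and every face is a hexagon so 6F = 2E.
V − E + F = -2 with E = 6F/2 gives 148 − (6/2 − 1)·F = -2, so F = 75 and E = 225.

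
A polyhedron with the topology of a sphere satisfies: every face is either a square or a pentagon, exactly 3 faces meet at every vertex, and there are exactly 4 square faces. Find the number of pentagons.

4

Let x be the number of pentagons; then F = 4 + x.
Edge–face incidences: 2E = 4·4 + 5·x = 16 + 5x.
Every vertex has degree 3, so 3V = 2E.
Euler: V − E + F = 2 ⇒ (2E)/3 − E + (4 + x) = 2.
Multiply by 6: 2·(2E) − 3·(2E) + 6·(4 + x) = 12, i.e. 24 + 6x − (16 + 5x) = 12.
Collecting terms: x + 8 = 12, so x = 4.
Then 2E = 16 + 5·4 = 36, so E = 18, V = 2E/3 = 12, F = 4 + 4 = 8.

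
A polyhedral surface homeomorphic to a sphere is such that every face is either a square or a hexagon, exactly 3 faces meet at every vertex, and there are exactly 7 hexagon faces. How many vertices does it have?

Let x be the number of squares; then F = 7 + x.
Edge–face incidences: 2E = 6·7 + 4·x = 42 + 4x.
Every vertex has degree 3, so 3V = 2E.
Euler: V − E + F = 2 ⇒ (2E)/3 − E + (7 + x) = 2.
Multiply by 6: 2·(2E) − 3·(2E) + 6·(7 + x) = 12, i.e. 42 + 6x − (42 + 4x) = 12.
Collecting terms: 2x = 12, so x = 6.
Then 2E = 42 + 4·6 = 66, so E = 33, V = 2E/3 = 22, F = 7 + 6 = 13.

22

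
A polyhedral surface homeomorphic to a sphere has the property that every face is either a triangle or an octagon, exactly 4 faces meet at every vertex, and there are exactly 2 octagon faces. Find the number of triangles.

Let x be the number of triangles; then F = 2 + x.
Edge–face incidences: 2E = 8·2 + 3·x = 16 + 3x.
Every vertex has degree 4, so 4V = 2E.
Euler: V − E + F = 2 ⇒ (2E)/4 − E + (2 + x) = 2.
Multiply by 8: 2·(2E) − 4·(2E) + 8·(2 + x) = 16, i.e. 16 + 8x − 2·(16 + 3x) = 16.
Collecting terms: 2x − 16 = 16, so 2x = 32, so x = 16.
Then 2E = 16 + 3·16 = 64, so E = 32, V = 2E/4 = 16, F = 2 + 16 = 18.

16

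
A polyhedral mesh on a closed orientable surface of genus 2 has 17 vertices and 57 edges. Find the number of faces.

38

For a closed orientable surface of genus 2, χ = 2 − 2·2 = -2.
F = -2 − V + E = -2 − 17 + 57 = 38.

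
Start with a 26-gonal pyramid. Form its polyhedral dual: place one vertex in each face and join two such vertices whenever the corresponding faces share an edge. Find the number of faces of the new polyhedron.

27

The base solid has V = 27, E = 52, F = 27.
The dual swaps V and F and preserves E: V′ = F = 27, E′ = E = 52, F′ = V = 27.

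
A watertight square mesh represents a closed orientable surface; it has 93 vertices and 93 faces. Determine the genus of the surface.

Every face is a square, so 2E = 4·93 = 372, giving E = 186.
χ = V − E + F = 93 − 186 + 93 = 0.
For a closed orientable surface χ = 2 − 2g, so g = (2 − (0))/2 = 1.

1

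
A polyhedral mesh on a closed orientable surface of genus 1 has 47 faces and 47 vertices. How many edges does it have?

For a closed orientable surface of genus 1, χ = 2 − 2·1 = 0.
E = V + F − (0) = 47 + 47 − (0) = 94.

94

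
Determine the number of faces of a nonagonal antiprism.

20

An antiprism on an n-gon has two n-gon caps and 2n triangles: V = 2·9 = 18, E = 4·9 = 36, F = 2·9 + 2 = 20.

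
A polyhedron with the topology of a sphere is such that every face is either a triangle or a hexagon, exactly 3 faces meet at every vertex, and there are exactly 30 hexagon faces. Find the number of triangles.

Let x be the number of triangles; then F = 30 + x.
Edge–face incidences: 2E = 6·30 + 3·x = 180 + 3x.
Every vertex has degree 3, so 3V = 2E.
Euler: V − E + F = 2 ⇒ (2E)/3 − E + (30 + x) = 2.
Multiply by 6: 2·(2E) − 3·(2E) + 6·(30 + x) = 12, i.e. 180 + 6x − (180 + 3x) = 12.
Collecting terms: 3x = 12, so x = 4.
Then 2E = 180 + 3·4 = 192, so E = 96, V = 2E/3 = 64, F = 30 + 4 = 34.

4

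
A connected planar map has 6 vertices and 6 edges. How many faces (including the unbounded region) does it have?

2

Euler's formula for a connected plane graph: V − E + F = 2, so F = 2 − 6 + 6 = 2.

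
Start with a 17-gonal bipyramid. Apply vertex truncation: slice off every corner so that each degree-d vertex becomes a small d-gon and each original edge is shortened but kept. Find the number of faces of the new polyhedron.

The base solid has V = 19, E = 51, F = 34.
Truncation replaces each original edge-end by a new vertex, so V′ = 2E = 102.
Each original edge survives, and each old vertex of degree d contributes d new edges; summing degrees gives Σd = 2E, so E′ = E + 2E = 3E = 153.
Each original face survives and each original vertex becomes one new face: F′ = F + V = 53.

53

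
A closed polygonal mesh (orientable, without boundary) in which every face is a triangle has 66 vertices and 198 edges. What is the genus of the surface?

Every face is a triangle and each edge borders two faces, so 3F = 2·198, giving F = 132.
χ = V − E + F = 66 − 198 + 132 = 0.
For a closed orientable surface χ = 2 − 2g, so g = (2 − (0))/2 = 1.

1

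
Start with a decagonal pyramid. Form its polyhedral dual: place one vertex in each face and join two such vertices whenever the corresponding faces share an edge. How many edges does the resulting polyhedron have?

20

The base solid has V = 11, E = 20, F = 11.
The dual swaps V and F and preserves E: V′ = F = 11, E′ = E = 20, F′ = V = 11.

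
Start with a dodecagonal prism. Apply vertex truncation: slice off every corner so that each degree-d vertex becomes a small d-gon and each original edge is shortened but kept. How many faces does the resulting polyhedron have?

The base solid has V = 24, E = 36, F = 14.
Truncation replaces each original edge-end by a new vertex, so V′ = 2E = 72.
Each original edge survives, and each old vertex of degree d contributes d new edges; summing degrees gives Σd = 2E, so E′ = E + 2E = 3E = 108.
Each original face survives and each original vertex becomes one new face: F′ = F + V = 38.

38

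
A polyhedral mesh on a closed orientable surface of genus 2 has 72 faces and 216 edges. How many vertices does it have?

142

For a closed orientable surface of genus 2, χ = 2 − 2·2 = -2.
V = -2 + E − F = -2 + 216 − 72 = 142.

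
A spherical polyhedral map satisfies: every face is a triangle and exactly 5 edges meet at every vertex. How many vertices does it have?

12

Each face has 3 edges and each edge borders two faces, so 2E = 3F.
Each vertex has degree 5, so 5V = 2E and hence V = 3F/5.
Euler: V − E + F = 2 ⇒ (3F/5) − (3F/2) + F = 2.
Multiply by 10: (6 − 15 + 10)F = 20, i.e. 1F = 20.
So F = 20, E = 3·20/2 = 30, V = 3·20/5 = 12.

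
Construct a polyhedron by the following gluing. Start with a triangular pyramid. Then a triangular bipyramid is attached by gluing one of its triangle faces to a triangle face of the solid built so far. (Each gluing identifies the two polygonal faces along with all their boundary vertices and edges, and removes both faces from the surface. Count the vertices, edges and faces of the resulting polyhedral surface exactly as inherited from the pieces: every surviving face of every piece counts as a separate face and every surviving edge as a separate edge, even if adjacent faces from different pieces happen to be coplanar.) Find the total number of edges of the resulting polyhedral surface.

A triangular pyramid: V=4, E=6, F=4.
Attach a triangular bipyramid (V=5, E=9, F=6) along a 3-gon: merge 3 vertices and 3 edges, delete both glued faces → V=6, E=12, F=8.
Check: V − E + F = 6 − 12 + 8 = 2.

12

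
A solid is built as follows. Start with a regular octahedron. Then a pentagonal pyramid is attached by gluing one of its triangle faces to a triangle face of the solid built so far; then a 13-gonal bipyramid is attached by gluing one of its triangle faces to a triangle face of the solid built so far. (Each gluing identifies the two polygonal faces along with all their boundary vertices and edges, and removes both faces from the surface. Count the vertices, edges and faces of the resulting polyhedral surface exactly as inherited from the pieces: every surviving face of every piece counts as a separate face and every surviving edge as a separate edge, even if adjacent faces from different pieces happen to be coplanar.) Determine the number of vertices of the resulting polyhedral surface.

A regular octahedron: V=6, E=12, F=8.
Attach a pentagonal pyramid (V=6, E=10, F=6) along a 3-gon: merge 3 vertices and 3 edges, delete both glued faces → V=9, E=19, F=12.
Attach a 13-gonal bipyramid (V=15, E=39, F=26) along a 3-gon: merge 3 vertices and 3 edges, delete both glued faces → V=21, E=55, F=36.
Check: V − E + F = 21 − 55 + 36 = 2.

21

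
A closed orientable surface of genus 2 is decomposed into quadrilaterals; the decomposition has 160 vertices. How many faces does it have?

χ = 2 − 2·2 = -2, and every face is a square so 4F = 2E.
V − E + F = -2 with E = 4F/2 gives 160 − (4/2 − 1)·F = -2, so F = 162 and E = 324.

162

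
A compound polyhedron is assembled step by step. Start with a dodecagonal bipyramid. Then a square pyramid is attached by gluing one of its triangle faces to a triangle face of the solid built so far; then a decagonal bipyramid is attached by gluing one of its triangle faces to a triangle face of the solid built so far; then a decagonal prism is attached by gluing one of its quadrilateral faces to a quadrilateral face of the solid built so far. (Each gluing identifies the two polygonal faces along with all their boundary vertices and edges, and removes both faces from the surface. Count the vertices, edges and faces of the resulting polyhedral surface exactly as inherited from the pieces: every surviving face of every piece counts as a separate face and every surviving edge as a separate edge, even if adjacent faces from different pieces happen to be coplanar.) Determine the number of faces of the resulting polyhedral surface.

55

A dodecagonal bipyramid: V=14, E=36, F=24.
Attach a square pyramid (V=5, E=8, F=5) along a 3-gon: merge 3 vertices and 3 edges, delete both glued faces → V=16, E=41, F=27.
Attach a decagonal bipyramid (V=12, E=30, F=20) along a 3-gon: merge 3 vertices and 3 edges, delete both glued faces → V=25, E=68, F=45.
Attach a decagonal prism (V=20, E=30, F=12) along a 4-gon: merge 4 vertices and 4 edges, delete both glued faces → V=41, E=94, F=55.
Check: V − E + F = 41 − 94 + 55 = 2.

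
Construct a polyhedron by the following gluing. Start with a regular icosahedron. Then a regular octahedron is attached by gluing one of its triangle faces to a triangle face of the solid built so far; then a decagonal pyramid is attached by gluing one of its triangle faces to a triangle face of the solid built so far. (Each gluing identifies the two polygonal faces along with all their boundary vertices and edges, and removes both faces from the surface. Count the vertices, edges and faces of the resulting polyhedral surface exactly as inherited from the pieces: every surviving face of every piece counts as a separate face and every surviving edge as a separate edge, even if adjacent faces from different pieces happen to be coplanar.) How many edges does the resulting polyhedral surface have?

56

A regular icosahedron: V=12, E=30, F=20.
Attach a regular octahedron (V=6, E=12, F=8) along a 3-gon: merge 3 vertices and 3 edges, delete both glued faces → V=15, E=39, F=26.
Attach a decagonal pyramid (V=11, E=20, F=11) along a 3-gon: merge 3 vertices and 3 edges, delete both glued faces → V=23, E=56, F=35.
Check: V − E + F = 23 − 56 + 35 = 2.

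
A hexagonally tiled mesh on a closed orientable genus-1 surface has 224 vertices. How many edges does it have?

336

χ = 2 − 2·1 = 0, and every face is a hexagon so 6F = 2E.
V − E + F = 0 with E = 6F/2 gives 224 − (6/2 − 1)·F = 0, so F = 112 and E = 336.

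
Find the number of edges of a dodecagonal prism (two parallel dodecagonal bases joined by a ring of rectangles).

36

A prism on an n-gon has two n-gon bases and n rectangular sides: V = 2·12 = 24, E = 3·12 = 36, F = 12 + 2 = 14.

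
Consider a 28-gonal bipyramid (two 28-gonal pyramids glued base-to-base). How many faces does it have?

56

A bipyramid over an n-gon has 2n triangular faces and n + 2 vertices: V = 28 + 2 = 30, E = 3·28 = 84, F = 2·28 = 56.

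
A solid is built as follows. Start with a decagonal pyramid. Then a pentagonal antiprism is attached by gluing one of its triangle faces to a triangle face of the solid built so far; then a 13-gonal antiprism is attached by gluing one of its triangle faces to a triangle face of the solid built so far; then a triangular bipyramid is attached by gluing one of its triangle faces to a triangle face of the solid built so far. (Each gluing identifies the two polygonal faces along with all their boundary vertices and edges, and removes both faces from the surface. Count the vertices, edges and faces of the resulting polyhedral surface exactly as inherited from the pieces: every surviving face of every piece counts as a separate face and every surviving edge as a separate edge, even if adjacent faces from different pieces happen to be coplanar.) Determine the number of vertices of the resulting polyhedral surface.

43

A decagonal pyramid: V=11, E=20, F=11.
Attach a pentagonal antiprism (V=10, E=20, F=12) along a 3-gon: merge 3 vertices and 3 edges, delete both glued faces → V=18, E=37, F=21.
Attach a 13-gonal antiprism (V=26, E=52, F=28) along a 3-gon: merge 3 vertices and 3 edges, delete both glued faces → V=41, E=86, F=47.
Attach a triangular bipyramid (V=5, E=9, F=6) along a 3-gon: merge 3 vertices and 3 edges, delete both glued faces → V=43, E=92, F=51.
Check: V − E + F = 43 − 92 + 51 = 2.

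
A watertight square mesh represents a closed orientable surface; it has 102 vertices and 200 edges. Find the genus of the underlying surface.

0

Every face is a square and each edge borders two faces, so 4F = 2·200, giving F = 100.
χ = V − E + F = 102 − 200 + 100 = 2.
For a closed orientable surface χ = 2 − 2g, so g = (2 − (2))/2 = 0.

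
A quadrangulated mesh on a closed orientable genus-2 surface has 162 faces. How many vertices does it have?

160

χ = 2 − 2·2 = -2, and every face is a square so 4F = 2E.
E = 4·162/2 = 324. Then V = -2 + E − F = -2 + 324 − 162 = 160.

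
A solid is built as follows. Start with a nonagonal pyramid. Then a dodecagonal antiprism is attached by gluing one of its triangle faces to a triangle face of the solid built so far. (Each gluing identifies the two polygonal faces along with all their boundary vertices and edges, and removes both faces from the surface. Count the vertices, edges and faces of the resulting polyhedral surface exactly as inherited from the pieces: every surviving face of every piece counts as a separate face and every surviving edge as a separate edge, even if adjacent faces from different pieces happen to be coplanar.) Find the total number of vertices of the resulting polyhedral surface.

A nonagonal pyramid: V=10, E=18, F=10.
Attach a dodecagonal antiprism (V=24, E=48, F=26) along a 3-gon: merge 3 vertices and 3 edges, delete both glued faces → V=31, E=63, F=34.
Check: V − E + F = 31 − 63 + 34 = 2.

31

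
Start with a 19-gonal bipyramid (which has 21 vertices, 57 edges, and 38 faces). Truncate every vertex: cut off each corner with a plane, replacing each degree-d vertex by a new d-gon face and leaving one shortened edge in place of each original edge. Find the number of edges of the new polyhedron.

Truncation replaces each original edge-end by a new vertex, so V′ = 2E = 114.
Each original edge survives, and each old vertex of degree d contributes d new edges; summing degrees gives Σd = 2E, so E′ = E + 2E = 3E = 171.
Each original face survives and each original vertex becomes one new face: F′ = F + V = 59.

171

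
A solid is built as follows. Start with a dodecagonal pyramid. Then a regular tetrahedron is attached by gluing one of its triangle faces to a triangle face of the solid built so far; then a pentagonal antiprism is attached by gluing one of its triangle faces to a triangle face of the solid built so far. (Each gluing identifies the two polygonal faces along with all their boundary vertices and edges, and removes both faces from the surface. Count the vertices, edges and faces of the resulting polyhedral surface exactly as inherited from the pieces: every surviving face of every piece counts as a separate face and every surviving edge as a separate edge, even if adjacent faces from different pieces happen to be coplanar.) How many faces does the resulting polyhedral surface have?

25

A dodecagonal pyramid: V=13, E=24, F=13.
Attach a regular tetrahedron (V=4, E=6, F=4) along a 3-gon: merge 3 vertices and 3 edges, delete both glued faces → V=14, E=27, F=15.
Attach a pentagonal antiprism (V=10, E=20, F=12) along a 3-gon: merge 3 vertices and 3 edges, delete both glued faces → V=21, E=44, F=25.
Check: V − E + F = 21 − 44 + 25 = 2.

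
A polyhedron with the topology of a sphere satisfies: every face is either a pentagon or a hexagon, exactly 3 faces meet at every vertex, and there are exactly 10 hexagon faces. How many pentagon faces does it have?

Let x be the number of pentagons; then F = 10 + x.
Edge–face incidences: 2E = 6·10 + 5·x = 60 + 5x.
Every vertex has degree 3, so 3V = 2E.
Euler: V − E + F = 2 ⇒ (2E)/3 − E + (10 + x) = 2.
Multiply by 6: 2·(2E) − 3·(2E) + 6·(10 + x) = 12, i.e. 60 + 6x − (60 + 5x) = 12.
Collecting terms: x = 12.
Then 2E = 60 + 5·12 = 120, so E = 60, V = 2E/3 = 40, F = 10 + 12 = 22.

12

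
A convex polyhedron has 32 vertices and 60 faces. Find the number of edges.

90

Here V − E + F = 2.
E = V + F − (2) = 32 + 60 − (2) = 90.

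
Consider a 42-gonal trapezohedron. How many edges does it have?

The n-trapezohedron (dual of the n-antiprism) has V = 2·42 + 2 = 86, E = 4·42 = 168, F = 2·42 = 84.

168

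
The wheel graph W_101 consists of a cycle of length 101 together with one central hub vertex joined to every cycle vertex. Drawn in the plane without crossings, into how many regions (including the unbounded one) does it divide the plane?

W_101 has V = 101 + 1 = 102 vertices and E = 2·101 = 202 edges.
By Euler's formula F = 2 − V + E = 2 − 102 + 202 = 102.

102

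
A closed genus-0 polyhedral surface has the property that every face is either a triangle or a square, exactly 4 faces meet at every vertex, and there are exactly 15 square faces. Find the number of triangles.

8

Let x be the number of triangles; then F = 15 + x.
Edge–face incidences: 2E = 4·15 + 3·x = 60 + 3x.
Every vertex has degree 4, so 4V = 2E.
Euler: V − E + F = 2 ⇒ (2E)/4 − E + (15 + x) = 2.
Multiply by 8: 2·(2E) − 4·(2E) + 8·(15 + x) = 16, i.e. 120 + 8x − 2·(60 + 3x) = 16.
Collecting terms: 2x = 16, so x = 8.
Then 2E = 60 + 3·8 = 84, so E = 42, V = 2E/4 = 21, F = 15 + 8 = 23.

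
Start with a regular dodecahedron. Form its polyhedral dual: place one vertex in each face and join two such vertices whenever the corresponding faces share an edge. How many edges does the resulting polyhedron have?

The base solid has V = 20, E = 30, F = 12.
The dual swaps V and F and preserves E: V′ = F = 12, E′ = E = 30, F′ = V = 20.

30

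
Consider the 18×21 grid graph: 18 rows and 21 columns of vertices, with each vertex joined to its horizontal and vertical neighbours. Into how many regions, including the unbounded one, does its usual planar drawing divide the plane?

The grid has V = 18·21 = 378 vertices and E = 18·20 + 21·17 = 717 edges.
F = 2 − V + E = 2 − 378 + 717 = 341.

341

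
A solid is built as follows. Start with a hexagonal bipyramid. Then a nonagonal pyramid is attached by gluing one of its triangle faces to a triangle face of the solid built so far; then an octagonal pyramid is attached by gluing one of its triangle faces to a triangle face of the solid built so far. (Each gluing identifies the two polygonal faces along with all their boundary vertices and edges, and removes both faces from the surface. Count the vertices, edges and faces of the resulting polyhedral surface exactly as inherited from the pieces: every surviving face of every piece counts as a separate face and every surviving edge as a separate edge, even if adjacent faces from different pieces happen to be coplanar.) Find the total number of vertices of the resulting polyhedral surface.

21

A hexagonal bipyramid: V=8, E=18, F=12.
Attach a nonagonal pyramid (V=10, E=18, F=10) along a 3-gon: merge 3 vertices and 3 edges, delete both glued faces → V=15, E=33, F=20.
Attach an octagonal pyramid (V=9, E=16, F=9) along a 3-gon: merge 3 vertices and 3 edges, delete both glued faces → V=21, E=46, F=27.
Check: V − E + F = 21 − 46 + 27 = 2.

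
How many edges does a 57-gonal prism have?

171

A prism on an n-gon has two n-gon bases and n rectangular sides: V = 2·57 = 114, E = 3·57 = 171, F = 57 + 2 = 59.
Check: V − E + F = 114 − 171 + 59 = 2.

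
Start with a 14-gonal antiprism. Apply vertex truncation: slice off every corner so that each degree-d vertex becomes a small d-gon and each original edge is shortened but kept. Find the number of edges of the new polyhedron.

The base solid has V = 28, E = 56, F = 30.
Truncation replaces each original edge-end by a new vertex, so V′ = 2E = 112.
Each original edge survives, and each old vertex of degree d contributes d new edges; summing degrees gives Σd = 2E, so E′ = E + 2E = 3E = 168.
Each original face survives and each original vertex becomes one new face: F′ = F + V = 58.

168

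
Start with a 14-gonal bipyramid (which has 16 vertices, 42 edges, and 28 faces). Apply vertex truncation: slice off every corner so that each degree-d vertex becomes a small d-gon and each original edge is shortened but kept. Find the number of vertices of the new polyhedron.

84

Truncation replaces each original edge-end by a new vertex, so V′ = 2E = 84.
Each original edge survives, and each old vertex of degree d contributes d new edges; summing degrees gives Σd = 2E, so E′ = E + 2E = 3E = 126.
Each original face survives and each original vertex becomes one new face: F′ = F + V = 44.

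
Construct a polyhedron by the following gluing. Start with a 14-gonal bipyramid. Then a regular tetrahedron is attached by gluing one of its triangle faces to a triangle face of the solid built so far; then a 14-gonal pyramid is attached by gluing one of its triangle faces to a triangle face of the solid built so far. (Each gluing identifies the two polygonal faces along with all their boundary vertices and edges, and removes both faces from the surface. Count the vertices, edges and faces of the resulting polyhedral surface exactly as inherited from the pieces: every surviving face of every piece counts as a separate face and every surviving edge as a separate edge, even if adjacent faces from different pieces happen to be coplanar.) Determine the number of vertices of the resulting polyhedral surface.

A 14-gonal bipyramid: V=16, E=42, F=28.
Attach a regular tetrahedron (V=4, E=6, F=4) along a 3-gon: merge 3 vertices and 3 edges, delete both glued faces → V=17, E=45, F=30.
Attach a 14-gonal pyramid (V=15, E=28, F=15) along a 3-gon: merge 3 vertices and 3 edges, delete both glued faces → V=29, E=70, F=43.
Check: V − E + F = 29 − 70 + 43 = 2.

29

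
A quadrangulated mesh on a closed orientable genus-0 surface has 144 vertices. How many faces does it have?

142

χ = 2 − 2·0 = 2, and every face is a square so 4F = 2E.
V − E + F = 2 with E = 4F/2 gives 144 − (4/2 − 1)·F = 2, so F = 142 and E = 284.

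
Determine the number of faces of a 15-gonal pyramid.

16

A pyramid on an n-gon base has one n-gon and n triangles: V = 15 + 1 = 16, E = 2·15 = 30, F = 15 + 1 = 16.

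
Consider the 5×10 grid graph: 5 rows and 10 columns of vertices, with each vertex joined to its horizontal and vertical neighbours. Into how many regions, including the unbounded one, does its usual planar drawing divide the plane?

37

The grid has V = 5·10 = 50 vertices and E = 5·9 + 10·4 = 85 edges.
F = 2 − V + E = 2 − 50 + 85 = 37.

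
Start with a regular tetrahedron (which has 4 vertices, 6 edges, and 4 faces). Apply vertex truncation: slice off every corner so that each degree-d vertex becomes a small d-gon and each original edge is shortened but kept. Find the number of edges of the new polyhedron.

Truncation replaces each original edge-end by a new vertex, so V′ = 2E = 12.
Each original edge survives, and each old vertex of degree d contributes d new edges; summing degrees gives Σd = 2E, so E′ = E + 2E = 3E = 18.
Each original face survives and each original vertex becomes one new face: F′ = F + V = 8.

18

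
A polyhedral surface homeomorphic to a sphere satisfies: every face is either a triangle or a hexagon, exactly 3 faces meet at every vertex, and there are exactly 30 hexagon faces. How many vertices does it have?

Let x be the number of triangles; then F = 30 + x.
Edge–face incidences: 2E = 6·30 + 3·x = 180 + 3x.
Every vertex has degree 3, so 3V = 2E.
Euler: V − E + F = 2 ⇒ (2E)/3 − E + (30 + x) = 2.
Multiply by 6: 2·(2E) − 3·(2E) + 6·(30 + x) = 12, i.e. 180 + 6x − (180 + 3x) = 12.
Collecting terms: 3x = 12, so x = 4.
Then 2E = 180 + 3·4 = 192, so E = 96, V = 2E/3 = 64, F = 30 + 4 = 34.

64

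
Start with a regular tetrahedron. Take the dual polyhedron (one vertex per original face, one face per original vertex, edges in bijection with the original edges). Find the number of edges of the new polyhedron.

6

The base solid has V = 4, E = 6, F = 4.
The dual swaps V and F and preserves E: V′ = F = 4, E′ = E = 6, F′ = V = 4.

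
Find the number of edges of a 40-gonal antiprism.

An antiprism on an n-gon has two n-gon caps and 2n triangles: V = 2·40 = 80, E = 4·40 = 160, F = 2·40 + 2 = 82.

160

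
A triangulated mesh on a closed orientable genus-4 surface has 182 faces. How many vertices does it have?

85

χ = 2 − 2·4 = -6, and every face is a triangle so 3F = 2E.
E = 3·182/2 = 273. Then V = -6 + E − F = -6 + 273 − 182 = 85.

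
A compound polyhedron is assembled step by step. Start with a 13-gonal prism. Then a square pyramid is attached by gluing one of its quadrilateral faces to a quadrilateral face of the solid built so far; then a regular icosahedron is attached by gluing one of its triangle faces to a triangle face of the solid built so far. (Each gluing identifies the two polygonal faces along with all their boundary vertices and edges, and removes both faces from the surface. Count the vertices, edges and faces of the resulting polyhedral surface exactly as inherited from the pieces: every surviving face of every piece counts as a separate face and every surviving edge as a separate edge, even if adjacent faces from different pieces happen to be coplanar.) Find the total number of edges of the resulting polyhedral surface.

A 13-gonal prism: V=26, E=39, F=15.
Attach a square pyramid (V=5, E=8, F=5) along a 4-gon: merge 4 vertices and 4 edges, delete both glued faces → V=27, E=43, F=18.
Attach a regular icosahedron (V=12, E=30, F=20) along a 3-gon: merge 3 vertices and 3 edges, delete both glued faces → V=36, E=70, F=36.
Check: V − E + F = 36 − 70 + 36 = 2.

70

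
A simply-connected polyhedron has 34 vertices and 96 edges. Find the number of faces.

64

Here V − E + F = 2.
F = 2 − V + E = 2 − 34 + 96 = 64.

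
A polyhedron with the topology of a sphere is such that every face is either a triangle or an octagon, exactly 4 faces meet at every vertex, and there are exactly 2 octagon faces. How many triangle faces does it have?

Let x be the number of triangles; then F = 2 + x.
Edge–face incidences: 2E = 8·2 + 3·x = 16 + 3x.
Every vertex has degree 4, so 4V = 2E.
Euler: V − E + F = 2 ⇒ (2E)/4 − E + (2 + x) = 2.
Multiply by 8: 2·(2E) − 4·(2E) + 8·(2 + x) = 16, i.e. 16 + 8x − 2·(16 + 3x) = 16.
Collecting terms: 2x − 16 = 16, so 2x = 32, so x = 16.
Then 2E = 16 + 3·16 = 64, so E = 32, V = 2E/4 = 16, F = 2 + 16 = 18.

16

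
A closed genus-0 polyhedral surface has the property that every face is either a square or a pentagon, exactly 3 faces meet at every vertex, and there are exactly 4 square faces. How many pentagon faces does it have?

Let x be the number of pentagons; then F = 4 + x.
Edge–face incidences: 2E = 4·4 + 5·x = 16 + 5x.
Every vertex has degree 3, so 3V = 2E.
Euler: V − E + F = 2 ⇒ (2E)/3 − E + (4 + x) = 2.
Multiply by 6: 2·(2E) − 3·(2E) + 6·(4 + x) = 12, i.e. 24 + 6x − (16 + 5x) = 12.
Collecting terms: x + 8 = 12, so x = 4.
Then 2E = 16 + 5·4 = 36, so E = 18, V = 2E/3 = 12, F = 4 + 4 = 8.

4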